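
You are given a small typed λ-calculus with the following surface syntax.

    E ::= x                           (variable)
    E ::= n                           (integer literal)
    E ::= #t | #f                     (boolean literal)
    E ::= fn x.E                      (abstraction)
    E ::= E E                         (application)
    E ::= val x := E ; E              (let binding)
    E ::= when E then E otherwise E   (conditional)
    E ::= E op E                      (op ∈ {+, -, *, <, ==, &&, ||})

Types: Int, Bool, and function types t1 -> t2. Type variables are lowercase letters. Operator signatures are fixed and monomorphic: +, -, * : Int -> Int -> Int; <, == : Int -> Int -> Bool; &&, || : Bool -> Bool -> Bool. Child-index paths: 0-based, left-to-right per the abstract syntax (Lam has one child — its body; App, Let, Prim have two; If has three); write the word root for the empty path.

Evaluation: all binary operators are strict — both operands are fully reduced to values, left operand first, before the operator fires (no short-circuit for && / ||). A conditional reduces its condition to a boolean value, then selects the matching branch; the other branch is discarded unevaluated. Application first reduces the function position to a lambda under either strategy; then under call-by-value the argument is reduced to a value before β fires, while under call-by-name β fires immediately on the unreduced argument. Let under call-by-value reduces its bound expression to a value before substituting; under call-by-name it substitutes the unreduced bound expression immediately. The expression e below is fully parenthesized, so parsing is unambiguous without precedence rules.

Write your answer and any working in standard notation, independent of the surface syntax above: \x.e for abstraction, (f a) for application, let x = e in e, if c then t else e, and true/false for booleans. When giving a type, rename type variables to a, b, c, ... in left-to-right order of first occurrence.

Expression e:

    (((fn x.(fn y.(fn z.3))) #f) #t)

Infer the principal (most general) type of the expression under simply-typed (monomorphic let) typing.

Answer: a -> Int

Derivation:
\z._ : c -> Int
\y._ : b -> c -> Int
\x._ : a -> b -> c -> Int
  unify a -> b -> c -> Int ~ Bool -> d
  unify a ~ Bool
  unify b -> c -> Int ~ d
_ _ : b -> c -> Int
  unify b -> c -> Int ~ Bool -> e
  unify b ~ Bool
  unify c -> Int ~ e
_ _ : c -> Int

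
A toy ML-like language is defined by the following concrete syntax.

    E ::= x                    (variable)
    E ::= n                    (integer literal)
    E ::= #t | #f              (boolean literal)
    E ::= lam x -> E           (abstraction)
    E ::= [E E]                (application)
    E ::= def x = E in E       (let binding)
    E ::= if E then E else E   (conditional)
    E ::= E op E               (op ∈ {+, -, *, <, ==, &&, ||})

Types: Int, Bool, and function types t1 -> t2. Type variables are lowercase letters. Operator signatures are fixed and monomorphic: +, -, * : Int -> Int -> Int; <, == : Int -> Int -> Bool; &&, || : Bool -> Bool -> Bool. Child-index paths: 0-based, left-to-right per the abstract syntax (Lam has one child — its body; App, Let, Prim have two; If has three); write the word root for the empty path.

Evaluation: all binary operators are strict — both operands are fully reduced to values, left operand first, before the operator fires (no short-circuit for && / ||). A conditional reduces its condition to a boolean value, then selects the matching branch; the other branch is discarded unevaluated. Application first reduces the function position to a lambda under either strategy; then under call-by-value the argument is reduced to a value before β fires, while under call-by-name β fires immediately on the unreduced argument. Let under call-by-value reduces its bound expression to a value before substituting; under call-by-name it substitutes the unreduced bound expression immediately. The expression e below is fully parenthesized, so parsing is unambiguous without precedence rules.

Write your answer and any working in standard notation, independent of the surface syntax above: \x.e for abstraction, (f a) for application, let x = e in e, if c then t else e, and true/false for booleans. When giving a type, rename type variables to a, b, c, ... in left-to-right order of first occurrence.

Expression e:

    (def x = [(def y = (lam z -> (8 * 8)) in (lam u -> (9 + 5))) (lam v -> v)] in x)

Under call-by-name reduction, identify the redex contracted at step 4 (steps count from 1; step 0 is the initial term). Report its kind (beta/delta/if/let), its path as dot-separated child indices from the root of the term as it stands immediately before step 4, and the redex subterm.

Answer: delta at root : (9 + 5)

Working:
step 0: (let x = ((let y = (\z.(8 * 8)) in (\u.(9 + 5))) (\v.v)) in x)
step 1: [let@root] ((let y = (\z.(8 * 8)) in (\u.(9 + 5))) (\v.v))
step 2: [let@0] ((\u.(9 + 5)) (\v.v))
step 3: [beta@root] (9 + 5)
step 4: [delta@root] 14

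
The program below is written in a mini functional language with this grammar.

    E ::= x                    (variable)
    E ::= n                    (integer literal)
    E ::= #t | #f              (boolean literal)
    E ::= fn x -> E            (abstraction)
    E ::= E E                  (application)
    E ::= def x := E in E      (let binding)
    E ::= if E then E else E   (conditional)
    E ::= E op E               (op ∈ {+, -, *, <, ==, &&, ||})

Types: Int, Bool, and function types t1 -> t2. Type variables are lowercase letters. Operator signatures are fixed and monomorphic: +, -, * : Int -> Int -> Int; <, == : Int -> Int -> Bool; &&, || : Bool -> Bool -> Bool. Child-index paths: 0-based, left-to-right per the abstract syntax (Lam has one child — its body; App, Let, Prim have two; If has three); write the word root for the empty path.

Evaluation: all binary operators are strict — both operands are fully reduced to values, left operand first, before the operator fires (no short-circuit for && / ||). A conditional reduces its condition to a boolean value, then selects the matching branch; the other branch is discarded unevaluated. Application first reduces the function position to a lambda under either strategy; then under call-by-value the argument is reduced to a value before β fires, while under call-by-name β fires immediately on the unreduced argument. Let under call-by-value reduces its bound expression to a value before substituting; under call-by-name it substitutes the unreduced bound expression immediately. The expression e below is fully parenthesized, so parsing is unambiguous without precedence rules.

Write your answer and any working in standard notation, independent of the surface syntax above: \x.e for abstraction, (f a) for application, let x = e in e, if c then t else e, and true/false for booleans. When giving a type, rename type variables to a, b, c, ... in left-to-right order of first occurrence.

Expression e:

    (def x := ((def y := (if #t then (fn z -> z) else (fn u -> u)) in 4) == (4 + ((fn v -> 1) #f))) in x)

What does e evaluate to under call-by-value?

Trace:
step 0: (let x = ((let y = (if true then (\z.z) else (\u.u)) in 4) == (4 + ((\v.1) false))) in x)
step 1: [if@0.0.0] (let x = ((let y = (\z.z) in 4) == (4 + ((\v.1) false))) in x)
step 2: [let@0.0] (let x = (4 == (4 + ((\v.1) false))) in x)
step 3: [beta@0.1.1] (let x = (4 == (4 + 1)) in x)
step 4: [delta@0.1] (let x = (4 == 5) in x)
step 5: [delta@0] (let x = false in x)
step 6: [let@root] false

Answer: false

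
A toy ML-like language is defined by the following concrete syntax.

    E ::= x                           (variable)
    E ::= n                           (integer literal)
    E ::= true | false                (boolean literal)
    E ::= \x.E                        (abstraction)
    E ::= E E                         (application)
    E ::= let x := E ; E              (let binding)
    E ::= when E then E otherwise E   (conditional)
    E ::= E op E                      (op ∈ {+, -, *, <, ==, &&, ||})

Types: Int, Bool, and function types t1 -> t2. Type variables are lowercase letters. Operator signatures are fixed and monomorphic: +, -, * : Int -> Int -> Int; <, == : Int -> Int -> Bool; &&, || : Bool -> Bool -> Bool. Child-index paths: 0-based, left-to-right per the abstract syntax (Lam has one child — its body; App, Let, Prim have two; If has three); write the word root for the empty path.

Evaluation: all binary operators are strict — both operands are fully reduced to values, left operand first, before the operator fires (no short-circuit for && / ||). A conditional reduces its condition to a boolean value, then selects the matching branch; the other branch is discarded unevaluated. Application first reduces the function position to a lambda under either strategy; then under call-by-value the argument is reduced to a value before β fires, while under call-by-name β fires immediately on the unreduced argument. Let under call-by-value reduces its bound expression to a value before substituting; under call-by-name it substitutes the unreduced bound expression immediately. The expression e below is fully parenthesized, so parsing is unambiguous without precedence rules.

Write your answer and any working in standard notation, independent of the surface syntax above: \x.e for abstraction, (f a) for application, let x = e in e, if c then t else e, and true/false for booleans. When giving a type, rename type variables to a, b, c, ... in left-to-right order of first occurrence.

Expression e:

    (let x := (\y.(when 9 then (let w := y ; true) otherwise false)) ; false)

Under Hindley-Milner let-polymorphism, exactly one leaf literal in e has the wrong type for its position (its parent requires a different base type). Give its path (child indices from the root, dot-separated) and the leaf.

Derivation:
  unify Int ~ Bool
  FAIL: mismatch Int ~ Bool

Answer: 0.0.0 : 9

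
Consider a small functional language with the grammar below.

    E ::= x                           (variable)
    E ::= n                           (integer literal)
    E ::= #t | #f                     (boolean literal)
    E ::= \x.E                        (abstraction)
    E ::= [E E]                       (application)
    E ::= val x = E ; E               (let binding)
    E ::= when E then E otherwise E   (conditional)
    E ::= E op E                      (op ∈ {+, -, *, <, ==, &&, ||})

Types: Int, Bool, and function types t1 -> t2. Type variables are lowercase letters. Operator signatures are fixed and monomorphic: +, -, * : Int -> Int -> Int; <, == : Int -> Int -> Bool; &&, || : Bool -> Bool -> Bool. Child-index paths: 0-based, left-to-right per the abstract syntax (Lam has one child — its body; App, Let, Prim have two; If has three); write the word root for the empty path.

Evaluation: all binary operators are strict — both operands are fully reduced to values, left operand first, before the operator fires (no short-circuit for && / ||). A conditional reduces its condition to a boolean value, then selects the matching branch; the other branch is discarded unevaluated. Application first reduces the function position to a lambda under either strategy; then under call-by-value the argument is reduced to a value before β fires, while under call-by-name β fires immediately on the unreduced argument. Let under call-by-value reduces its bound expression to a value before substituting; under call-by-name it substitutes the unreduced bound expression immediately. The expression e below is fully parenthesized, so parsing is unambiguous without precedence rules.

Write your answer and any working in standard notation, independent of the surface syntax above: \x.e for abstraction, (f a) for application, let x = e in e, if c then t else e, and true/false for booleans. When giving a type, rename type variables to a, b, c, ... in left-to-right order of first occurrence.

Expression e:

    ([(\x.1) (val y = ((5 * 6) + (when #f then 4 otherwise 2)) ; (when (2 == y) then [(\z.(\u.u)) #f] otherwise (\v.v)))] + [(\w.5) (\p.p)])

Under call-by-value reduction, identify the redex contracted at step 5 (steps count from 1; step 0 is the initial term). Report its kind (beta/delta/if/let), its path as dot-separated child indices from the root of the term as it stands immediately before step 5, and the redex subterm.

Answer: delta at 0.1.0 : (2 == 32)

Trace:
step 0: (((\x.1) (let y = ((5 * 6) + (if false then 4 else 2)) in (if (2 == y) then ((\z.(\u.u)) false) else (\v.v)))) + ((\w.5) (\p.p)))
step 1: [delta@0.1.0.0] (((\x.1) (let y = (30 + (if false then 4 else 2)) in (if (2 == y) then ((\z.(\u.u)) false) else (\v.v)))) + ((\w.5) (\p.p)))
step 2: [if@0.1.0.1] (((\x.1) (let y = (30 + 2) in (if (2 == y) then ((\z.(\u.u)) false) else (\v.v)))) + ((\w.5) (\p.p)))
step 3: [delta@0.1.0] (((\x.1) (let y = 32 in (if (2 == y) then ((\z.(\u.u)) false) else (\v.v)))) + ((\w.5) (\p.p)))
step 4: [let@0.1] (((\x.1) (if (2 == 32) then ((\z.(\u.u)) false) else (\v.v))) + ((\w.5) (\p.p)))
step 5: [delta@0.1.0] (((\x.1) (if false then ((\z.(\u.u)) false) else (\v.v))) + ((\w.5) (\p.p)))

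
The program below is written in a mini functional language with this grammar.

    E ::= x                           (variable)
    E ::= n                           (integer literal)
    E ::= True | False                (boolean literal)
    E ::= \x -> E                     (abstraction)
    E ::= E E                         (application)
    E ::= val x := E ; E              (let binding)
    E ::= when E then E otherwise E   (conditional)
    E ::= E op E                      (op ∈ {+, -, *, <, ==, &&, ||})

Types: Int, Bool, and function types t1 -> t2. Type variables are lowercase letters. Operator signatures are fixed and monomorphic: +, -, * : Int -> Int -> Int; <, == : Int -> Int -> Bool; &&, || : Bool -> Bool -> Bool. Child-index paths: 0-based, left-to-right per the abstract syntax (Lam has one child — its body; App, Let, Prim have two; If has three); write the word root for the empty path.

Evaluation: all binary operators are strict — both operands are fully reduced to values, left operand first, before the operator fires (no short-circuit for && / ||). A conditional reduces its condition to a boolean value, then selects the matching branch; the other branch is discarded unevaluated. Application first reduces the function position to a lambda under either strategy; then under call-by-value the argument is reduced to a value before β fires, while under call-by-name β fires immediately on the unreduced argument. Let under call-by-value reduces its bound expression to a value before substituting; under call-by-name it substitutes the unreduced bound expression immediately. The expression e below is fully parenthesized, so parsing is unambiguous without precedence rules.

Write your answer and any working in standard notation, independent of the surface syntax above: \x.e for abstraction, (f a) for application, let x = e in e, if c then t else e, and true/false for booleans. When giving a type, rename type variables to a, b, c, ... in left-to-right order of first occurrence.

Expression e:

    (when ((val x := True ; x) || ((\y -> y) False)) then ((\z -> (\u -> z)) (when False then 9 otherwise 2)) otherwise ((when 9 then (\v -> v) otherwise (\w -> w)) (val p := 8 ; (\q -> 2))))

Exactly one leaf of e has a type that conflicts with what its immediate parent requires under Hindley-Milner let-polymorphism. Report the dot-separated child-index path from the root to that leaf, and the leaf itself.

Answer: 2.0.0 : 9

Derivation:
let x : Bool
x : Bool
  unify Bool ~ Bool
y : a
\y._ : a -> a
  unify a -> a ~ Bool -> b
  unify a ~ Bool
  unify Bool ~ b
_ _ : Bool
  unify Bool ~ Bool
  unify Bool ~ Bool
z : c
\u._ : d -> c
\z._ : c -> d -> c
  unify Bool ~ Bool
  unify Int ~ Int
  unify c -> d -> c ~ Int -> e
  unify c ~ Int
  unify d -> Int ~ e
_ _ : d -> Int
  unify Int ~ Bool
  FAIL: mismatch Int ~ Bool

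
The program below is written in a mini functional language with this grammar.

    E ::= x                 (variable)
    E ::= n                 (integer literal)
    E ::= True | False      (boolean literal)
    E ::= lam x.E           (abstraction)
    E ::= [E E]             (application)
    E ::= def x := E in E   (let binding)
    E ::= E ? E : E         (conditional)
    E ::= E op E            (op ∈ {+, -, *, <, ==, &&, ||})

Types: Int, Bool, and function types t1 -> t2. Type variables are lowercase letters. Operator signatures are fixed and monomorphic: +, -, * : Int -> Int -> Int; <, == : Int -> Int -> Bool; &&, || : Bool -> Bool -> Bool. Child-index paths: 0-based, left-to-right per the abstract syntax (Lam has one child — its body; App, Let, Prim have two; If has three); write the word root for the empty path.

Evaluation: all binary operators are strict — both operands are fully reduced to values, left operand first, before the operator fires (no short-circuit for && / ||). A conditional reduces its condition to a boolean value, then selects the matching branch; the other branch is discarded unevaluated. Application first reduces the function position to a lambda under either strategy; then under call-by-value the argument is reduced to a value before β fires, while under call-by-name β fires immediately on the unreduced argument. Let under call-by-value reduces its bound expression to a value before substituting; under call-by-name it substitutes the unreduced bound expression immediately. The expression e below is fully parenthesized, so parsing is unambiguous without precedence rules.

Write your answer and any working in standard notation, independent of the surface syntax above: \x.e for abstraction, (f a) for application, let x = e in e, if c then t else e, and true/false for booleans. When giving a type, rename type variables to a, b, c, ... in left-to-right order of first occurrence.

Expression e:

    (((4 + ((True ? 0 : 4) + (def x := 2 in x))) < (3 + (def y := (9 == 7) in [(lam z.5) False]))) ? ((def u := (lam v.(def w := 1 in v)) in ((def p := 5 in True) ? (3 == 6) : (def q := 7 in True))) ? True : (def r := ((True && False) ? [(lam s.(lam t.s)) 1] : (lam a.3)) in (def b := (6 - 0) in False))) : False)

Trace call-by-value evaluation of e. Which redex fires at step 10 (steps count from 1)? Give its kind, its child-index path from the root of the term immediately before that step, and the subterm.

Answer: if at root : (if true then (if (let u = (\v.(let w = 1 in v)) in (if (let p = 5 in true) then (3 == 6) else (let q = 7 in true))) then true else (let r = (if (true && false) then ((\s.(\t.s)) 1) else (\a.3)) in (let b = (6 - 0) in false))) else false)

Trace:
step 0: (if ((4 + ((if true then 0 else 4) + (let x = 2 in x))) < (3 + (let y = (9 == 7) in ((\z.5) false)))) then (if (let u = (\v.(let w = 1 in v)) in (if (let p = 5 in true) then (3 == 6) else (let q = 7 in true))) then true else (let r = (if (true && false) then ((\s.(\t.s)) 1) else (\a.3)) in (let b = (6 - 0) in false))) else false)
step 1: [if@0.0.1.0] (if ((4 + (0 + (let x = 2 in x))) < (3 + (let y = (9 == 7) in ((\z.5) false)))) then (if (let u = (\v.(let w = 1 in v)) in (if (let p = 5 in true) then (3 == 6) else (let q = 7 in true))) then true else (let r = (if (true && false) then ((\s.(\t.s)) 1) else (\a.3)) in (let b = (6 - 0) in false))) else false)
step 2: [let@0.0.1.1] (if ((4 + (0 + 2)) < (3 + (let y = (9 == 7) in ((\z.5) false)))) then (if (let u = (\v.(let w = 1 in v)) in (if (let p = 5 in true) then (3 == 6) else (let q = 7 in true))) then true else (let r = (if (true && false) then ((\s.(\t.s)) 1) else (\a.3)) in (let b = (6 - 0) in false))) else false)
step 3: [delta@0.0.1] (if ((4 + 2) < (3 + (let y = (9 == 7) in ((\z.5) false)))) then (if (let u = (\v.(let w = 1 in v)) in (if (let p = 5 in true) then (3 == 6) else (let q = 7 in true))) then true else (let r = (if (true && false) then ((\s.(\t.s)) 1) else (\a.3)) in (let b = (6 - 0) in false))) else false)
step 4: [delta@0.0] (if (6 < (3 + (let y = (9 == 7) in ((\z.5) false)))) then (if (let u = (\v.(let w = 1 in v)) in (if (let p = 5 in true) then (3 == 6) else (let q = 7 in true))) then true else (let r = (if (true && false) then ((\s.(\t.s)) 1) else (\a.3)) in (let b = (6 - 0) in false))) else false)
step 5: [delta@0.1.1.0] (if (6 < (3 + (let y = false in ((\z.5) false)))) then (if (let u = (\v.(let w = 1 in v)) in (if (let p = 5 in true) then (3 == 6) else (let q = 7 in true))) then true else (let r = (if (true && false) then ((\s.(\t.s)) 1) else (\a.3)) in (let b = (6 - 0) in false))) else false)
step 6: [let@0.1.1] (if (6 < (3 + ((\z.5) false))) then (if (let u = (\v.(let w = 1 in v)) in (if (let p = 5 in true) then (3 == 6) else (let q = 7 in true))) then true else (let r = (if (true && false) then ((\s.(\t.s)) 1) else (\a.3)) in (let b = (6 - 0) in false))) else false)
step 7: [beta@0.1.1] (if (6 < (3 + 5)) then (if (let u = (\v.(let w = 1 in v)) in (if (let p = 5 in true) then (3 == 6) else (let q = 7 in true))) then true else (let r = (if (true && false) then ((\s.(\t.s)) 1) else (\a.3)) in (let b = (6 - 0) in false))) else false)
step 8: [delta@0.1] (if (6 < 8) then (if (let u = (\v.(let w = 1 in v)) in (if (let p = 5 in true) then (3 == 6) else (let q = 7 in true))) then true else (let r = (if (true && false) then ((\s.(\t.s)) 1) else (\a.3)) in (let b = (6 - 0) in false))) else false)
step 9: [delta@0] (if true then (if (let u = (\v.(let w = 1 in v)) in (if (let p = 5 in true) then (3 == 6) else (let q = 7 in true))) then true else (let r = (if (true && false) then ((\s.(\t.s)) 1) else (\a.3)) in (let b = (6 - 0) in false))) else false)
step 10: [if@root] (if (let u = (\v.(let w = 1 in v)) in (if (let p = 5 in true) then (3 == 6) else (let q = 7 in true))) then true else (let r = (if (true && false) then ((\s.(\t.s)) 1) else (\a.3)) in (let b = (6 - 0) in false)))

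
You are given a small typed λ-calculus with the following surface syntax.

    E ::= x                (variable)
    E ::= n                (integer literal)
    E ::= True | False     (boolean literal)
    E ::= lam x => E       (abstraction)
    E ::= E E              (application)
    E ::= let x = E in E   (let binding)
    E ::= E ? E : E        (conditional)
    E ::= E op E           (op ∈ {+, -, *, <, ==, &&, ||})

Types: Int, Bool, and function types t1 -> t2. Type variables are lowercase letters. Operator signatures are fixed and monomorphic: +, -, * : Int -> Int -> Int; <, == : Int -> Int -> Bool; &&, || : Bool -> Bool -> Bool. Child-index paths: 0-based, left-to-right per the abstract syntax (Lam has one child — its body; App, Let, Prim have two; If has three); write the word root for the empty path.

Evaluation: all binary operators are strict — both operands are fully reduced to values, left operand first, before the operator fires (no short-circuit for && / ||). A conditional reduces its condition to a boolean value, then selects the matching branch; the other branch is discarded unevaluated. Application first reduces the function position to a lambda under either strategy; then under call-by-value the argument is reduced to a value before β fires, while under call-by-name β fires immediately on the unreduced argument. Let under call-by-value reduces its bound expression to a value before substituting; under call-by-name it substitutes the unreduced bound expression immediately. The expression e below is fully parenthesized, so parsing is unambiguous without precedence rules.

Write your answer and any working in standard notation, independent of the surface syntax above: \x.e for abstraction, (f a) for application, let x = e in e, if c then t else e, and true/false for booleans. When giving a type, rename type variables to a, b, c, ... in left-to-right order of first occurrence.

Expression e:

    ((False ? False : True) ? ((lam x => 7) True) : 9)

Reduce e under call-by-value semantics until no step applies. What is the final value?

Answer: 7

Working:
step 0: (if (if false then false else true) then ((\x.7) true) else 9)
step 1: [if@0] (if true then ((\x.7) true) else 9)
step 2: [if@root] ((\x.7) true)
step 3: [beta@root] 7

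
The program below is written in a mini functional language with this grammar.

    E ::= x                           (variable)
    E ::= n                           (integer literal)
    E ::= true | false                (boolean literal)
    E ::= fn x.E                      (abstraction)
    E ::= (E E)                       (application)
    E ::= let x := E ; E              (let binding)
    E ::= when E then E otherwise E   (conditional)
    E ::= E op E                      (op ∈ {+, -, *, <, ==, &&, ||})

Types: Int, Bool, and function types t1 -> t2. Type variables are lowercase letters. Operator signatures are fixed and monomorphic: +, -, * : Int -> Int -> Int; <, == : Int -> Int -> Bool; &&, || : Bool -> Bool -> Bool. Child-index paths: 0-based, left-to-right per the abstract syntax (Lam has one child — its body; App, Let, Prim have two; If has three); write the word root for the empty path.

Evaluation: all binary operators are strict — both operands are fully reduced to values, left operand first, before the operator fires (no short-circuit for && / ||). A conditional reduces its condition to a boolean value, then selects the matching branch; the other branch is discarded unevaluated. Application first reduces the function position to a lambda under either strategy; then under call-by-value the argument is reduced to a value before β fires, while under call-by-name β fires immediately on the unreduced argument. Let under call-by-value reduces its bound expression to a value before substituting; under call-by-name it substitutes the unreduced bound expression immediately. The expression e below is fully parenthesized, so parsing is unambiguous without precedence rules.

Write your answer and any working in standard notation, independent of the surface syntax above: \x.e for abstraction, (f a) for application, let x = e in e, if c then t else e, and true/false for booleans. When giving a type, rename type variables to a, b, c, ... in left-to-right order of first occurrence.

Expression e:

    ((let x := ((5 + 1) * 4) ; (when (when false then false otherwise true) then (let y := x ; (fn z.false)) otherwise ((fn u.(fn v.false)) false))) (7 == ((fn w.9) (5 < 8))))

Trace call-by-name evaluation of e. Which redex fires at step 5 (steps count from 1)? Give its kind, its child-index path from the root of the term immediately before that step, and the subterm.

Answer: beta at root : ((\z.false) (7 == ((\w.9) (5 < 8))))

Working:
step 0: ((let x = ((5 + 1) * 4) in (if (if false then false else true) then (let y = x in (\z.false)) else ((\u.(\v.false)) false))) (7 == ((\w.9) (5 < 8))))
step 1: [let@0] ((if (if false then false else true) then (let y = ((5 + 1) * 4) in (\z.false)) else ((\u.(\v.false)) false)) (7 == ((\w.9) (5 < 8))))
step 2: [if@0.0] ((if true then (let y = ((5 + 1) * 4) in (\z.false)) else ((\u.(\v.false)) false)) (7 == ((\w.9) (5 < 8))))
step 3: [if@0] ((let y = ((5 + 1) * 4) in (\z.false)) (7 == ((\w.9) (5 < 8))))
step 4: [let@0] ((\z.false) (7 == ((\w.9) (5 < 8))))
step 5: [beta@root] false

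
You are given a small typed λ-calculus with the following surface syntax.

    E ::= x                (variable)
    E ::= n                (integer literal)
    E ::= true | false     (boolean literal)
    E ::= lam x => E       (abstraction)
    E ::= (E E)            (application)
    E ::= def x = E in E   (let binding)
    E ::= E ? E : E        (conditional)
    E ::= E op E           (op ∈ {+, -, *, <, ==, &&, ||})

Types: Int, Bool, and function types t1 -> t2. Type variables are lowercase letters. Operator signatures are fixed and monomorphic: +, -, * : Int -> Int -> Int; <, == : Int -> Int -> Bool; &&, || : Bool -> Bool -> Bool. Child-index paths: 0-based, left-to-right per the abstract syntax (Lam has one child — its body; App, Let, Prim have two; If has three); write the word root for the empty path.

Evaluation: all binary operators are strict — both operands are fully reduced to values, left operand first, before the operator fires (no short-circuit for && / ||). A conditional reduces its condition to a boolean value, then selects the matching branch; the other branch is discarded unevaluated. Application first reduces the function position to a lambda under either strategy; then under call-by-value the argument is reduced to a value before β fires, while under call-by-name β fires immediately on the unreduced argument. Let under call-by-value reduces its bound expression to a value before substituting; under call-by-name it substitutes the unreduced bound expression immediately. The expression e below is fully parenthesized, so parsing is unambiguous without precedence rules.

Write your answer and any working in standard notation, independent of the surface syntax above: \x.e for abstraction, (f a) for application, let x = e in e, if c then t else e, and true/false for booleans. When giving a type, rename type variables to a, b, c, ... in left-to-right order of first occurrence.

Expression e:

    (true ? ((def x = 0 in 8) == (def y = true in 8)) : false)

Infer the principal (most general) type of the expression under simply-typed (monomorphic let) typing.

Trace:
  unify Bool ~ Bool
let x : Int
  unify Int ~ Int
let y : Bool
  unify Int ~ Int
  unify Bool ~ Bool

Answer: Bool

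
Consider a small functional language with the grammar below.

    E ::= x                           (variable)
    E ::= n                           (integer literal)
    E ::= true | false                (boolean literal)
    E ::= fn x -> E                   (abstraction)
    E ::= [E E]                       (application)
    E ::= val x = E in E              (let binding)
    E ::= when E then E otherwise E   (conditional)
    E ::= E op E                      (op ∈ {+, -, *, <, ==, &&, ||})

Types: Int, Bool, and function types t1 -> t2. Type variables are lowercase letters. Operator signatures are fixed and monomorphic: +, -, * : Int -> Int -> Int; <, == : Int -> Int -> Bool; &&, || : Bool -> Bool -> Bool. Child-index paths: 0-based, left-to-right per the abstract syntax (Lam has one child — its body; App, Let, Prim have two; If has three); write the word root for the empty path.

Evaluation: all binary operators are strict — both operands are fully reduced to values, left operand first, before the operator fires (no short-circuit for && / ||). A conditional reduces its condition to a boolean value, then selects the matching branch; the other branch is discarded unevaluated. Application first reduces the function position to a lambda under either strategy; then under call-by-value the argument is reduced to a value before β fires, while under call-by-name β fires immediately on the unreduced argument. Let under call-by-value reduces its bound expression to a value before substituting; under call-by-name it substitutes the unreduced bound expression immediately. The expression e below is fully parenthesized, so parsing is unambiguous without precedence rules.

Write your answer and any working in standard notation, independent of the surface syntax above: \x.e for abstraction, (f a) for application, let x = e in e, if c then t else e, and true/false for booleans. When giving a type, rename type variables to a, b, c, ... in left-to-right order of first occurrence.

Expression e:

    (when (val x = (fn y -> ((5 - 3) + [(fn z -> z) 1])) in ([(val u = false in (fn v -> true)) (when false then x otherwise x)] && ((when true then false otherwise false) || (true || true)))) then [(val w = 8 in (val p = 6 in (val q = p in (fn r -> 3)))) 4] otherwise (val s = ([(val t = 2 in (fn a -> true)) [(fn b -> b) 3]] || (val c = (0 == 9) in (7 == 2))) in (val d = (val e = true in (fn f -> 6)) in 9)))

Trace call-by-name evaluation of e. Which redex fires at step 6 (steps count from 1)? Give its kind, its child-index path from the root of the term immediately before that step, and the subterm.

Working:
step 0: (if (let x = (\y.((5 - 3) + ((\z.z) 1))) in (((let u = false in (\v.true)) (if false then x else x)) && ((if true then false else false) || (true || true)))) then ((let w = 8 in (let p = 6 in (let q = p in (\r.3)))) 4) else (let s = (((let t = 2 in (\a.true)) ((\b.b) 3)) || (let c = (0 == 9) in (7 == 2))) in (let d = (let e = true in (\f.6)) in 9)))
step 1: [let@0] (if (((let u = false in (\v.true)) (if false then (\y.((5 - 3) + ((\z.z) 1))) else (\y.((5 - 3) + ((\z.z) 1))))) && ((if true then false else false) || (true || true))) then ((let w = 8 in (let p = 6 in (let q = p in (\r.3)))) 4) else (let s = (((let t = 2 in (\a.true)) ((\b.b) 3)) || (let c = (0 == 9) in (7 == 2))) in (let d = (let e = true in (\f.6)) in 9)))
step 2: [let@0.0.0] (if (((\v.true) (if false then (\y.((5 - 3) + ((\z.z) 1))) else (\y.((5 - 3) + ((\z.z) 1))))) && ((if true then false else false) || (true || true))) then ((let w = 8 in (let p = 6 in (let q = p in (\r.3)))) 4) else (let s = (((let t = 2 in (\a.true)) ((\b.b) 3)) || (let c = (0 == 9) in (7 == 2))) in (let d = (let e = true in (\f.6)) in 9)))
step 3: [beta@0.0] (if (true && ((if true then false else false) || (true || true))) then ((let w = 8 in (let p = 6 in (let q = p in (\r.3)))) 4) else (let s = (((let t = 2 in (\a.true)) ((\b.b) 3)) || (let c = (0 == 9) in (7 == 2))) in (let d = (let e = true in (\f.6)) in 9)))
step 4: [if@0.1.0] (if (true && (false || (true || true))) then ((let w = 8 in (let p = 6 in (let q = p in (\r.3)))) 4) else (let s = (((let t = 2 in (\a.true)) ((\b.b) 3)) || (let c = (0 == 9) in (7 == 2))) in (let d = (let e = true in (\f.6)) in 9)))
step 5: [delta@0.1.1] (if (true && (false || true)) then ((let w = 8 in (let p = 6 in (let q = p in (\r.3)))) 4) else (let s = (((let t = 2 in (\a.true)) ((\b.b) 3)) || (let c = (0 == 9) in (7 == 2))) in (let d = (let e = true in (\f.6)) in 9)))
step 6: [delta@0.1] (if (true && true) then ((let w = 8 in (let p = 6 in (let q = p in (\r.3)))) 4) else (let s = (((let t = 2 in (\a.true)) ((\b.b) 3)) || (let c = (0 == 9) in (7 == 2))) in (let d = (let e = true in (\f.6)) in 9)))

Answer: delta at 0.1 : (false || true)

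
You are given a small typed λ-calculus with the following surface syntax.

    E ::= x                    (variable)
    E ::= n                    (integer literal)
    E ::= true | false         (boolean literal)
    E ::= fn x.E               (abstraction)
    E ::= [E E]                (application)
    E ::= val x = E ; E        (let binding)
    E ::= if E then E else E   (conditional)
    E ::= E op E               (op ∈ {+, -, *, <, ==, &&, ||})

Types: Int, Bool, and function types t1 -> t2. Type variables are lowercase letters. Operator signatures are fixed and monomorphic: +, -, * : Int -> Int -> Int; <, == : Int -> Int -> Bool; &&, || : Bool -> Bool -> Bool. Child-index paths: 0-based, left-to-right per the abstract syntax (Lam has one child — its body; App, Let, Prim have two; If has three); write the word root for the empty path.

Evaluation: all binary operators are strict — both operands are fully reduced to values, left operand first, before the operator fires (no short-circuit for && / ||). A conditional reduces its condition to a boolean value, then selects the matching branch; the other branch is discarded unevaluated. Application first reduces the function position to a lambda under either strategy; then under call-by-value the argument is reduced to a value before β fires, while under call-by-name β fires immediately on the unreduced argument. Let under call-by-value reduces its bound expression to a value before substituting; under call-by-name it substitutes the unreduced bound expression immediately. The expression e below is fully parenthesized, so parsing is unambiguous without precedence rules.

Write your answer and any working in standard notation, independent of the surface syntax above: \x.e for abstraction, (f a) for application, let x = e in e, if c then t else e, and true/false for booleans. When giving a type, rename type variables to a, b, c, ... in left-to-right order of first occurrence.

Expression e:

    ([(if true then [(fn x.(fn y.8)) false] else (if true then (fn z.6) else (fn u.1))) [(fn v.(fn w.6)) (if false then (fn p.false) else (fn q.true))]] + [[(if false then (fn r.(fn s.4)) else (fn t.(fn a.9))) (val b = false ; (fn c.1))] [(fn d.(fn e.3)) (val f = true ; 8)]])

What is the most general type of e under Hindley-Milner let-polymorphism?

Answer: Int

Trace:
  unify Bool ~ Bool
\y._ : b -> Int
\x._ : a -> b -> Int
  unify a -> b -> Int ~ Bool -> c
  unify a ~ Bool
  unify b -> Int ~ c
_ _ : b -> Int
  unify Bool ~ Bool
\z._ : d -> Int
\u._ : e -> Int
  unify d -> Int ~ e -> Int
  unify d ~ e
  unify Int ~ Int
  unify b -> Int ~ e -> Int
  unify b ~ e
  unify Int ~ Int
\w._ : g -> Int
\v._ : f -> g -> Int
  unify Bool ~ Bool
\p._ : h -> Bool
\q._ : i -> Bool
  unify h -> Bool ~ i -> Bool
  unify h ~ i
  unify Bool ~ Bool
  unify f -> g -> Int ~ (i -> Bool) -> j
  unify f ~ i -> Bool
  unify g -> Int ~ j
_ _ : g -> Int
  unify e -> Int ~ (g -> Int) -> k
  unify e ~ g -> Int
  unify Int ~ k
_ _ : Int
  unify Int ~ Int
  unify Bool ~ Bool
\s._ : m -> Int
\r._ : l -> m -> Int
\a._ : o -> Int
\t._ : n -> o -> Int
  unify l -> m -> Int ~ n -> o -> Int
  unify l ~ n
  unify m -> Int ~ o -> Int
  unify m ~ o
  unify Int ~ Int
let b : Bool
\c._ : p -> Int
  unify n -> o -> Int ~ (p -> Int) -> q
  unify n ~ p -> Int
  unify o -> Int ~ q
_ _ : o -> Int
\e._ : s -> Int
\d._ : r -> s -> Int
let f : Bool
  unify r -> s -> Int ~ Int -> t
  unify r ~ Int
  unify s -> Int ~ t
_ _ : s -> Int
  unify o -> Int ~ (s -> Int) -> u
  unify o ~ s -> Int
  unify Int ~ u
_ _ : Int
  unify Int ~ Int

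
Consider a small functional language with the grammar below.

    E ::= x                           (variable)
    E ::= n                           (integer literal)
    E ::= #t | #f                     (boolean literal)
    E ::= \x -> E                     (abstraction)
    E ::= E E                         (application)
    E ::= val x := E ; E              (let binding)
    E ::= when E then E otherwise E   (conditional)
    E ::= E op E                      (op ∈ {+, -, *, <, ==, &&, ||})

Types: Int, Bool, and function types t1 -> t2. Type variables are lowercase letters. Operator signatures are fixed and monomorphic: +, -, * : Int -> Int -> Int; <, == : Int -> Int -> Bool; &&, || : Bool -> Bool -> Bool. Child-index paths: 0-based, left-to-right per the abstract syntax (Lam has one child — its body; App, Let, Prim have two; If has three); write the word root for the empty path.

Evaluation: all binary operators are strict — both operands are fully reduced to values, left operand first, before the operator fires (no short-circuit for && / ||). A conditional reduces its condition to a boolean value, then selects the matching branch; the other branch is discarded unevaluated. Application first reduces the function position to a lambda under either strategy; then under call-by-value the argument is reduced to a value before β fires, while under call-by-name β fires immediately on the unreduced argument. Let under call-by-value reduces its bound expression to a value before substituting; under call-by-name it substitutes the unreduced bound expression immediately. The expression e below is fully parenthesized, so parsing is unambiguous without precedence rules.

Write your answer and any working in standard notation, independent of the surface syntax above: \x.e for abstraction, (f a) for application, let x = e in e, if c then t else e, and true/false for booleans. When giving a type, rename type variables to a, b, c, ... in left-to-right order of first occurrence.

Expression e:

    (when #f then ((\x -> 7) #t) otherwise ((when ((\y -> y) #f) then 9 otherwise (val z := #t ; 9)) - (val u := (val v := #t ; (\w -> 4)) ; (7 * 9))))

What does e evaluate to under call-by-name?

Answer: -54

Working:
step 0: (if false then ((\x.7) true) else ((if ((\y.y) false) then 9 else (let z = true in 9)) - (let u = (let v = true in (\w.4)) in (7 * 9))))
step 1: [if@root] ((if ((\y.y) false) then 9 else (let z = true in 9)) - (let u = (let v = true in (\w.4)) in (7 * 9)))
step 2: [beta@0.0] ((if false then 9 else (let z = true in 9)) - (let u = (let v = true in (\w.4)) in (7 * 9)))
step 3: [if@0] ((let z = true in 9) - (let u = (let v = true in (\w.4)) in (7 * 9)))
step 4: [let@0] (9 - (let u = (let v = true in (\w.4)) in (7 * 9)))
step 5: [let@1] (9 - (7 * 9))
step 6: [delta@1] (9 - 63)
step 7: [delta@root] -54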